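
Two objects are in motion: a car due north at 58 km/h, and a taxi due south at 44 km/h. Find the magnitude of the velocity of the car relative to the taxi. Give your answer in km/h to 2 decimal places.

102.00 km/h

Taking east as x and north as y: car velocity = (0.000, 58.000) km/h; taxi velocity = (0.000, -44.000) km/h.
Velocity of car relative to taxi = (0.000, 58.000) − (0.000, -44.000) = (0.000, 102.000) km/h.
Magnitude = |(0.000, 102.000)| = 102.000 km/h.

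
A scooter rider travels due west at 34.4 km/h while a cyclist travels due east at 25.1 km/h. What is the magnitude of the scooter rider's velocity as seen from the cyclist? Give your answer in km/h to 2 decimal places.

59.50 km/h

Taking east as x and north as y: scooter rider velocity = (-34.400, 0.000) km/h; cyclist velocity = (25.100, 0.000) km/h.
Velocity of scooter rider relative to cyclist = (-34.400, 0.000) − (25.100, 0.000) = (-59.500, 0.000) km/h.
Magnitude = |(-59.500, 0.000)| = 59.500 km/h.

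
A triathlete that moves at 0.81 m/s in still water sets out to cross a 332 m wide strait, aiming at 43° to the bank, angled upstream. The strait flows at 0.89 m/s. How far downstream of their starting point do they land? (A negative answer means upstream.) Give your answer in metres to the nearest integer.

179 m

Perpendicular speed = 0.552 m/s; crossing time = 332 / 0.552 = 600.993 s.
Net downstream speed = 0.298 m/s.
Drift = 0.298 × 600.993 = 178.858 m (downstream).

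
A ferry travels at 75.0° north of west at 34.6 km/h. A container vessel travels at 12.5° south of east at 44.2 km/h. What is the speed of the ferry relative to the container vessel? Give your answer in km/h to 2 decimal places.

Taking east as x and north as y: ferry velocity = (-8.955, 33.421) km/h; container vessel velocity = (43.152, -9.567) km/h.
Velocity of ferry relative to container vessel = (-8.955, 33.421) − (43.152, -9.567) = (-52.107, 42.988) km/h.
Magnitude = |(-52.107, 42.988)| = 67.551 km/h.

67.55 km/h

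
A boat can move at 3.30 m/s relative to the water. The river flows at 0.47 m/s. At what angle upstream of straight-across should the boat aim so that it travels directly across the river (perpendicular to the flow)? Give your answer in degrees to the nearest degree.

8°

To cancel the current, the upstream component of the boat's velocity must equal the flow: 3.30 sin θ = 0.47.
sin θ = 0.47 / 3.30 = 0.1424.
θ = arcsin(0.1424) = 8.188°.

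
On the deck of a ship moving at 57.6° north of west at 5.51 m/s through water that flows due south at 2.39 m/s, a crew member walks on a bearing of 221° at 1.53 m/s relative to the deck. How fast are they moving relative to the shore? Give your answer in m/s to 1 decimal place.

In east/north components (m/s): crew member relative to ship = (-1.004, -1.155); ship relative to water = (-2.952, 4.652); water relative to ground = (0.000, -2.390).
Sum = (-3.956, 1.108) m/s.
Speed = |(-3.956, 1.108)| = 4.108 m/s.

4.1 m/s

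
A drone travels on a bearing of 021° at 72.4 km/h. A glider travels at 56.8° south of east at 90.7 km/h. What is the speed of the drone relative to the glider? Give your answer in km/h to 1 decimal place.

145.4 km/h

Taking east as x and north as y: drone velocity = (25.946, 67.591) km/h; glider velocity = (49.664, -75.895) km/h.
Velocity of drone relative to glider = (25.946, 67.591) − (49.664, -75.895) = (-23.718, 143.486) km/h.
Magnitude = |(-23.718, 143.486)| = 145.433 km/h.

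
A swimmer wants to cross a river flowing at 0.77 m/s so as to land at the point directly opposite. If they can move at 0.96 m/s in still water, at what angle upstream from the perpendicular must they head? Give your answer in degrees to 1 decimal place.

53.3°

To cancel the current, the upstream component of the swimmer's velocity must equal the flow: 0.96 sin θ = 0.77.
sin θ = 0.77 / 0.96 = 0.8021.
θ = arcsin(0.8021) = 53.330°.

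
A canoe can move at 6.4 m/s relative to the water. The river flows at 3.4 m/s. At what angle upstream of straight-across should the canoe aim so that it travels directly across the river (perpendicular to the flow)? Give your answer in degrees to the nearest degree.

To cancel the current, the upstream component of the canoe's velocity must equal the flow: 6.4 sin θ = 3.4.
sin θ = 3.4 / 6.4 = 0.5312.
θ = arcsin(0.5312) = 32.090°.

32°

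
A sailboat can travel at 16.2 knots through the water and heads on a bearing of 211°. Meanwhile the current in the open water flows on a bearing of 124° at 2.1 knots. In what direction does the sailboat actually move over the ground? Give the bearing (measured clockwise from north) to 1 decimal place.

203.7°

Taking east as x and north as y: velocity relative to the water = (-8.344, -13.886) knots; the water relative to ground = (1.741, -1.174) knots.
Velocity relative to ground = (-8.344, -13.886) + (1.741, -1.174) = (-6.603, -15.060) knots.
Bearing = atan2(-6.60, -15.06) = 203.67° clockwise from north.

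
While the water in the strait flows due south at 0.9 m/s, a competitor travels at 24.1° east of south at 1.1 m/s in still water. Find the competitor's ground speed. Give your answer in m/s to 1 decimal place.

Taking east as x and north as y: velocity relative to the water = (0.449, -1.004) m/s; the water relative to ground = (0.000, -0.900) m/s.
Velocity relative to ground = (0.449, -1.004) + (0.000, -0.900) = (0.449, -1.904) m/s.
Speed = |(0.449, -1.904)| = 1.956 m/s.

2.0 m/s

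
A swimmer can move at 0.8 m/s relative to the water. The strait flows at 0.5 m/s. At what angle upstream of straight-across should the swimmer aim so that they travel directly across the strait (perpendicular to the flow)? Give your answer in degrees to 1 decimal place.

To cancel the current, the upstream component of the swimmer's velocity must equal the flow: 0.8 sin θ = 0.5.
sin θ = 0.5 / 0.8 = 0.6250.
θ = arcsin(0.6250) = 38.682°.

38.7°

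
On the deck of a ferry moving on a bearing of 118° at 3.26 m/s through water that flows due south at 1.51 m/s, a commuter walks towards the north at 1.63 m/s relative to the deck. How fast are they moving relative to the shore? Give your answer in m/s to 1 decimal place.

3.2 m/s

In east/north components (m/s): commuter relative to ferry = (0.000, 1.630); ferry relative to water = (2.878, -1.530); water relative to ground = (0.000, -1.510).
Sum = (2.878, -1.410) m/s.
Speed = |(2.878, -1.410)| = 3.205 m/s.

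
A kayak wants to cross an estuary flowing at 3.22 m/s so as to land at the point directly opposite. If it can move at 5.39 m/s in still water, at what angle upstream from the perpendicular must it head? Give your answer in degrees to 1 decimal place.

To cancel the current, the upstream component of the kayak's velocity must equal the flow: 5.39 sin θ = 3.22.
sin θ = 3.22 / 5.39 = 0.5974.
θ = arcsin(0.5974) = 36.684°.

36.7°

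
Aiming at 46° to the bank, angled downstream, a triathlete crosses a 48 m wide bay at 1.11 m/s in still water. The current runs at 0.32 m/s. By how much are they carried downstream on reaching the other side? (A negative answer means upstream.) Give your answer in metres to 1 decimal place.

65.6 m

Perpendicular speed = 0.798 m/s; crossing time = 48 / 0.798 = 60.115 s.
Net downstream speed = 1.091 m/s.
Drift = 1.091 × 60.115 = 65.590 m (downstream).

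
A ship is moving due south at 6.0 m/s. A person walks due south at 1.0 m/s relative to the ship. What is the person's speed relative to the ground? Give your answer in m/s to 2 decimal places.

Taking east as x and north as y: ship velocity = (0.000, -6.000) m/s; person velocity relative to ship = (0.000, -1.000) m/s.
Velocity relative to ground = (0.000, -6.000) + (0.000, -1.000) = (0.000, -7.000) m/s.
Speed = |(0.000, -7.000)| = 7.000 m/s.

7.00 m/s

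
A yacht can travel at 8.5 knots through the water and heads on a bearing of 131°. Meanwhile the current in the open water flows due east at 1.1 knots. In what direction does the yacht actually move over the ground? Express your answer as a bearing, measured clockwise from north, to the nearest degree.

127°

Taking east as x and north as y: velocity relative to the water = (6.415, -5.577) knots; the water relative to ground = (1.100, 0.000) knots.
Velocity relative to ground = (6.415, -5.577) + (1.100, 0.000) = (7.515, -5.577) knots.
Bearing = atan2(7.52, -5.58) = 126.58° clockwise from north.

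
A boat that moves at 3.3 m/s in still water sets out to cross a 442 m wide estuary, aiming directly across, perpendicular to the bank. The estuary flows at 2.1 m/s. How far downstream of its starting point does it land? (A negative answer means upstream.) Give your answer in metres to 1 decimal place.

Perpendicular speed = 3.300 m/s; crossing time = 442 / 3.300 = 133.939 s.
Net downstream speed = 2.100 m/s.
Drift = 2.100 × 133.939 = 281.273 m (downstream).

281.3 m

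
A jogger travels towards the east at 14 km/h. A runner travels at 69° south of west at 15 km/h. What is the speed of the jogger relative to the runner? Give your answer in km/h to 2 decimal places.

Taking east as x and north as y: jogger velocity = (14.000, 0.000) km/h; runner velocity = (-5.376, -14.004) km/h.
Velocity of jogger relative to runner = (14.000, 0.000) − (-5.376, -14.004) = (19.376, 14.004) km/h.
Magnitude = |(19.376, 14.004)| = 23.906 km/h.

23.91 km/h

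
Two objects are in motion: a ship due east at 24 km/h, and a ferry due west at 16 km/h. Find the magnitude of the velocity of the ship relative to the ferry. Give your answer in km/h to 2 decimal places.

Taking east as x and north as y: ship velocity = (24.000, 0.000) km/h; ferry velocity = (-16.000, 0.000) km/h.
Velocity of ship relative to ferry = (24.000, 0.000) − (-16.000, 0.000) = (40.000, 0.000) km/h.
Magnitude = |(40.000, 0.000)| = 40.000 km/h.

40.00 km/h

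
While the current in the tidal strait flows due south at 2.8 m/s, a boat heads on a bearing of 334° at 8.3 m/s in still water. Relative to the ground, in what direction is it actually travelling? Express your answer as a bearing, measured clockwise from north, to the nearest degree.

322°

Taking east as x and north as y: velocity relative to the water = (-3.638, 7.460) m/s; the water relative to ground = (0.000, -2.800) m/s.
Velocity relative to ground = (-3.638, 7.460) + (0.000, -2.800) = (-3.638, 4.660) m/s.
Bearing = atan2(-3.64, 4.66) = 322.02° clockwise from north.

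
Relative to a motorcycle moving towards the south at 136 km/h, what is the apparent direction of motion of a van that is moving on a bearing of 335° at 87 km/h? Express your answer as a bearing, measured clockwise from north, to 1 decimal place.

350.3°

Taking east as x and north as y: van velocity = (-36.768, 78.849) km/h; motorcycle velocity = (0.000, -136.000) km/h.
Velocity of van relative to motorcycle = (-36.768, 78.849) − (0.000, -136.000) = (-36.768, 214.849) km/h.
Bearing = atan2(-36.77, 214.85) = 350.29° clockwise from north.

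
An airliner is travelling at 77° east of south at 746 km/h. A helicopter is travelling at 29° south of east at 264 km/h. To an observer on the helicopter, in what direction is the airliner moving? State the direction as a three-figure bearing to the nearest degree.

Taking east as x and north as y: airliner velocity = (726.880, -167.813) km/h; helicopter velocity = (230.900, -127.990) km/h.
Velocity of airliner relative to helicopter = (726.880, -167.813) − (230.900, -127.990) = (495.980, -39.824) km/h.
Bearing = atan2(495.98, -39.82) = 94.59° clockwise from north.

095°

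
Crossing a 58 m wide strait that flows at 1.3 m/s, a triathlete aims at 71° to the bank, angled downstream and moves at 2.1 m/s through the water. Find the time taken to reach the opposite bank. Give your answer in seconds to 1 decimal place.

29.2 s

The component of the triathlete's velocity perpendicular to the bank is 2.1 × sin 71° = 1.986 m/s.
The flow acts along the bank and has no component across it.
Time = 58 / 1.986 = 29.210 s.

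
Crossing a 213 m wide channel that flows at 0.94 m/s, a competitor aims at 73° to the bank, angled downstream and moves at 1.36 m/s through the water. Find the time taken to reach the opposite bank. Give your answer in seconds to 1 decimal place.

The component of the competitor's velocity perpendicular to the bank is 1.36 × sin 73° = 1.301 m/s.
Only the cross-stream component determines the crossing time; the current contributes nothing perpendicular to the bank.
Time = 213 / 1.301 = 163.774 s.

163.8 s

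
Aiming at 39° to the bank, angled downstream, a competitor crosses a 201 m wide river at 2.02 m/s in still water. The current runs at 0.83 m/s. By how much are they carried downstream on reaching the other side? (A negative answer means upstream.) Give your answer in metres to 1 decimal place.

379.4 m

Perpendicular speed = 1.271 m/s; crossing time = 201 / 1.271 = 158.115 s.
Net downstream speed = 2.400 m/s.
Drift = 2.400 × 158.115 = 379.450 m (downstream).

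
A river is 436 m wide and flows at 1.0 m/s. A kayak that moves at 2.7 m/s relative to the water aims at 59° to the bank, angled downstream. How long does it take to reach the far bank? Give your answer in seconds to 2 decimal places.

188.39 s

The component of the kayak's velocity perpendicular to the bank is 2.7 × sin 59° = 2.314 m/s.
The current is parallel to the bank, so it does not affect the crossing time.
Time = 436 / 2.314 = 188.390 s.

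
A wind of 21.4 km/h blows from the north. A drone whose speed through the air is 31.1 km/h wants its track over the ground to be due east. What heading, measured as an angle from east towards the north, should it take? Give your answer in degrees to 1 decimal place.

43.5°

The wind pushes perpendicular to the desired track; the heading must have a component into the wind equal to 21.4 km/h: 31.1 sin θ = 21.4.
sin θ = 0.6881, so θ = 43.480°.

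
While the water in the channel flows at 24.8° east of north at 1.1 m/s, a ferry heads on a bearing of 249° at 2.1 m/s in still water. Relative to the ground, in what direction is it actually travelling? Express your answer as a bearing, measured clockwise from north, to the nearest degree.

279°

Taking east as x and north as y: velocity relative to the water = (-1.961, -0.753) m/s; the water relative to ground = (0.461, 0.999) m/s.
Velocity relative to ground = (-1.961, -0.753) + (0.461, 0.999) = (-1.499, 0.246) m/s.
Bearing = atan2(-1.50, 0.25) = 279.32° clockwise from north.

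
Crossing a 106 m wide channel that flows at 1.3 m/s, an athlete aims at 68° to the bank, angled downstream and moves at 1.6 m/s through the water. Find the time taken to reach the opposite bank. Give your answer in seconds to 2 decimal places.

The component of the athlete's velocity perpendicular to the bank is 1.6 × sin 68° = 1.483 m/s.
Only the cross-stream component determines the crossing time; the current contributes nothing perpendicular to the bank.
Time = 106 / 1.483 = 71.453 s.

71.45 s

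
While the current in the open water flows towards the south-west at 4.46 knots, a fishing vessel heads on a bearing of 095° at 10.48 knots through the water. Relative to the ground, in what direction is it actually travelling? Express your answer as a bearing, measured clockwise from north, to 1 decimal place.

Taking east as x and north as y: velocity relative to the water = (10.440, -0.913) knots; the water relative to ground = (-3.154, -3.154) knots.
Velocity relative to ground = (10.440, -0.913) + (-3.154, -3.154) = (7.286, -4.067) knots.
Bearing = atan2(7.29, -4.07) = 119.17° clockwise from north.

119.2°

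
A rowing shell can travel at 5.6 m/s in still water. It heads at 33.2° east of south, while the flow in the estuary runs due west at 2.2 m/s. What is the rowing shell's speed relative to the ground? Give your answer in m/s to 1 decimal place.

4.8 m/s

Taking east as x and north as y: velocity relative to the water = (3.066, -4.686) m/s; the water relative to ground = (-2.200, 0.000) m/s.
Velocity relative to ground = (3.066, -4.686) + (-2.200, 0.000) = (0.866, -4.686) m/s.
Speed = |(0.866, -4.686)| = 4.765 m/s.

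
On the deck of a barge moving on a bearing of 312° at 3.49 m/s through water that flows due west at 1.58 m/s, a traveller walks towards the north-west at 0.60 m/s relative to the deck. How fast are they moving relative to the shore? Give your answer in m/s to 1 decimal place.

In east/north components (m/s): traveller relative to barge = (-0.424, 0.424); barge relative to water = (-2.594, 2.335); water relative to ground = (-1.580, 0.000).
Sum = (-4.598, 2.760) m/s.
Speed = |(-4.598, 2.760)| = 5.362 m/s.

5.4 m/s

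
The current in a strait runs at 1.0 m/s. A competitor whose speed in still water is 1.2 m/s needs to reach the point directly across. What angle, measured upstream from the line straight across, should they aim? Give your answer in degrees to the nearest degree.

56°

To cancel the current, the upstream component of the competitor's velocity must equal the flow: 1.2 sin θ = 1.0.
sin θ = 1.0 / 1.2 = 0.8333.
θ = arcsin(0.8333) = 56.443°.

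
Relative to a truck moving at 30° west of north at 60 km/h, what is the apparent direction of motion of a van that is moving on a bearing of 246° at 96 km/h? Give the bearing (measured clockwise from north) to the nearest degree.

212°

Taking east as x and north as y: van velocity = (-87.700, -39.047) km/h; truck velocity = (-30.000, 51.962) km/h.
Velocity of van relative to truck = (-87.700, -39.047) − (-30.000, 51.962) = (-57.700, -91.008) km/h.
Bearing = atan2(-57.70, -91.01) = 212.38° clockwise from north.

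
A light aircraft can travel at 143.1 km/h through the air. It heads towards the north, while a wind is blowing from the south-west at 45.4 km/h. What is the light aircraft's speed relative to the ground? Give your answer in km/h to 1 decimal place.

Taking east as x and north as y: velocity relative to the air = (0.000, 143.100) km/h; the air relative to ground = (32.103, 32.103) km/h.
Velocity relative to ground = (0.000, 143.100) + (32.103, 32.103) = (32.103, 175.203) km/h.
Speed = |(32.103, 175.203)| = 178.119 km/h.

178.1 km/h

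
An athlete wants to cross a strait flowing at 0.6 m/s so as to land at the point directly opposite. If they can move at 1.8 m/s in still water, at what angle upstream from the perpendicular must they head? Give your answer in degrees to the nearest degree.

To cancel the current, the upstream component of the athlete's velocity must equal the flow: 1.8 sin θ = 0.6.
sin θ = 0.6 / 1.8 = 0.3333.
θ = arcsin(0.3333) = 19.471°.

19°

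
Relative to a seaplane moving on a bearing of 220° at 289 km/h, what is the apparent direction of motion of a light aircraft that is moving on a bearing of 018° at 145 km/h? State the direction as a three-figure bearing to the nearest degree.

033°

Taking east as x and north as y: light aircraft velocity = (44.807, 137.903) km/h; seaplane velocity = (-185.766, -221.387) km/h.
Velocity of light aircraft relative to seaplane = (44.807, 137.903) − (-185.766, -221.387) = (230.573, 359.290) km/h.
Bearing = atan2(230.57, 359.29) = 32.69° clockwise from north.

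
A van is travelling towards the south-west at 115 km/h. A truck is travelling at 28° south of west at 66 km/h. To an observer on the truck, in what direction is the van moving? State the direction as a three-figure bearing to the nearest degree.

Taking east as x and north as y: van velocity = (-81.317, -81.317) km/h; truck velocity = (-58.275, -30.985) km/h.
Velocity of van relative to truck = (-81.317, -81.317) − (-58.275, -30.985) = (-23.043, -50.332) km/h.
Bearing = atan2(-23.04, -50.33) = 204.60° clockwise from north.

205°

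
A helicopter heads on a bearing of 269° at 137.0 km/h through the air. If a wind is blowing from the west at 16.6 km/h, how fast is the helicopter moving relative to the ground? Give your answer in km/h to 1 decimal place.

Taking east as x and north as y: velocity relative to the air = (-136.979, -2.391) km/h; the air relative to ground = (16.600, 0.000) km/h.
Velocity relative to ground = (-136.979, -2.391) + (16.600, 0.000) = (-120.379, -2.391) km/h.
Speed = |(-120.379, -2.391)| = 120.403 km/h.

120.4 km/h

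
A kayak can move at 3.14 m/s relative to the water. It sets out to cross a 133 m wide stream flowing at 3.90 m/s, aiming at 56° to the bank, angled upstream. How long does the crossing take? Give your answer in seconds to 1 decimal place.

The component of the kayak's velocity perpendicular to the bank is 3.14 × sin 56° = 2.603 m/s.
The current is parallel to the bank, so it does not affect the crossing time.
Time = 133 / 2.603 = 51.091 s.

51.1 s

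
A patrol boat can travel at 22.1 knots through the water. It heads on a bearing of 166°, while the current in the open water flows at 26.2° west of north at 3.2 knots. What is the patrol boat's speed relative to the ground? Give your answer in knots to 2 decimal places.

18.98 knots

Taking east as x and north as y: velocity relative to the water = (5.346, -21.444) knots; the water relative to ground = (-1.413, 2.871) knots.
Velocity relative to ground = (5.346, -21.444) + (-1.413, 2.871) = (3.934, -18.572) knots.
Speed = |(3.934, -18.572)| = 18.984 knots.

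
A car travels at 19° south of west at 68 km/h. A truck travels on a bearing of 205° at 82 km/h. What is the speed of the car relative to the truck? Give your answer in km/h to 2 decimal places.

Taking east as x and north as y: car velocity = (-64.295, -22.139) km/h; truck velocity = (-34.655, -74.317) km/h.
Velocity of car relative to truck = (-64.295, -22.139) − (-34.655, -74.317) = (-29.641, 52.179) km/h.
Magnitude = |(-29.641, 52.179)| = 60.010 km/h.

60.01 km/h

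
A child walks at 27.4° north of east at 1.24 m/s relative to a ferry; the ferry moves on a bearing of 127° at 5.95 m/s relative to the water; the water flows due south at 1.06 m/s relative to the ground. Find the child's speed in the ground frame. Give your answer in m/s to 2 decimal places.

7.13 m/s

In east/north components (m/s): child relative to ferry = (1.101, 0.571); ferry relative to water = (4.752, -3.581); water relative to ground = (0.000, -1.060).
Sum = (5.853, -4.070) m/s.
Speed = |(5.853, -4.070)| = 7.129 m/s.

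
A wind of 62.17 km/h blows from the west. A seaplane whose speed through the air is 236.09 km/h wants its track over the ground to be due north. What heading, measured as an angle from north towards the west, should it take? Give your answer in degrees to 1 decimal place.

The wind pushes perpendicular to the desired track; the heading must have a component into the wind equal to 62.17 km/h: 236.09 sin θ = 62.17.
sin θ = 0.2633, so θ = 15.268°.

15.3°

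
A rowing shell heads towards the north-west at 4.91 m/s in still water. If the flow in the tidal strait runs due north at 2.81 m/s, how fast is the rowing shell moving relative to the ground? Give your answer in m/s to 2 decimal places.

Taking east as x and north as y: velocity relative to the water = (-3.472, 3.472) m/s; the water relative to ground = (0.000, 2.810) m/s.
Velocity relative to ground = (-3.472, 3.472) + (0.000, 2.810) = (-3.472, 6.282) m/s.
Speed = |(-3.472, 6.282)| = 7.177 m/s.

7.18 m/s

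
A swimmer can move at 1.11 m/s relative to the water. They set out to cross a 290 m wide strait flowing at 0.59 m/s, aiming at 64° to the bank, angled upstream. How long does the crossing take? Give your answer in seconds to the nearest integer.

291 s

The component of the swimmer's velocity perpendicular to the bank is 1.11 × sin 64° = 0.998 m/s.
Only the cross-stream component determines the crossing time; the current contributes nothing perpendicular to the bank.
Time = 290 / 0.998 = 290.680 s.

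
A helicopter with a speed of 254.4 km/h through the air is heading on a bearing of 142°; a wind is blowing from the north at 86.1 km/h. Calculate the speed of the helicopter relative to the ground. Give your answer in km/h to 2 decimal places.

Taking east as x and north as y: velocity relative to the air = (156.624, -200.470) km/h; the air relative to ground = (0.000, -86.100) km/h.
Velocity relative to ground = (156.624, -200.470) + (0.000, -86.100) = (156.624, -286.570) km/h.
Speed = |(156.624, -286.570)| = 326.578 km/h.

326.58 km/h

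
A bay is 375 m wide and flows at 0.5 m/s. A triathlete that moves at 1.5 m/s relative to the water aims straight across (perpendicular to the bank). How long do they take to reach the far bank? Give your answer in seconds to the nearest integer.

The component of the triathlete's velocity perpendicular to the bank is 1.5 m/s.
The flow acts along the bank and has no component across it.
Time = 375 / 1.500 = 250.000 s.

250 s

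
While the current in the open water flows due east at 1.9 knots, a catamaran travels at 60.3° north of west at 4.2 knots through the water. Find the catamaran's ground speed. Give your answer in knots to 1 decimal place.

3.7 knots

Taking east as x and north as y: velocity relative to the water = (-2.081, 3.648) knots; the water relative to ground = (1.900, 0.000) knots.
Velocity relative to ground = (-2.081, 3.648) + (1.900, 0.000) = (-0.181, 3.648) knots.
Speed = |(-0.181, 3.648)| = 3.653 knots.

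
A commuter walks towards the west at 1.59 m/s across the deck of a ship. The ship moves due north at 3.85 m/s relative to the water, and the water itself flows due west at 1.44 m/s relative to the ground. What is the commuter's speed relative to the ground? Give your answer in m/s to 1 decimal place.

In east/north components (m/s): commuter relative to ship = (-1.590, 0.000); ship relative to water = (0.000, 3.850); water relative to ground = (-1.440, 0.000).
Sum = (-3.030, 3.850) m/s.
Speed = |(-3.030, 3.850)| = 4.899 m/s.

4.9 m/s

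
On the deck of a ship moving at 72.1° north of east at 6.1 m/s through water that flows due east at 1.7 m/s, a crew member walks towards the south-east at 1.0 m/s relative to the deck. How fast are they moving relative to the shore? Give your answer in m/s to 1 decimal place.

6.7 m/s

In east/north components (m/s): crew member relative to ship = (0.707, -0.707); ship relative to water = (1.875, 5.805); water relative to ground = (1.700, 0.000).
Sum = (4.282, 5.098) m/s.
Speed = |(4.282, 5.098)| = 6.657 m/s.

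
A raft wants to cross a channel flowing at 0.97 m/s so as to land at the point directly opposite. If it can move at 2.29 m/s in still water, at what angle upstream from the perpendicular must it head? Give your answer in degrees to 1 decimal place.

25.1°

To cancel the current, the upstream component of the raft's velocity must equal the flow: 2.29 sin θ = 0.97.
sin θ = 0.97 / 2.29 = 0.4236.
θ = arcsin(0.4236) = 25.061°.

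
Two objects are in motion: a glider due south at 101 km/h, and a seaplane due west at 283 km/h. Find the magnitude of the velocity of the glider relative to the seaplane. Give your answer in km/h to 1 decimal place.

300.5 km/h

Taking east as x and north as y: glider velocity = (0.000, -101.000) km/h; seaplane velocity = (-283.000, 0.000) km/h.
Velocity of glider relative to seaplane = (0.000, -101.000) − (-283.000, 0.000) = (283.000, -101.000) km/h.
Magnitude = |(283.000, -101.000)| = 300.483 km/h.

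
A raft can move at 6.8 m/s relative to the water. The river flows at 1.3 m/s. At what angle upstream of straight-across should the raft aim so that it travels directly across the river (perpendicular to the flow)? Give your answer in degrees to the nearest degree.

To cancel the current, the upstream component of the raft's velocity must equal the flow: 6.8 sin θ = 1.3.
sin θ = 1.3 / 6.8 = 0.1912.
θ = arcsin(0.1912) = 11.021°.

11°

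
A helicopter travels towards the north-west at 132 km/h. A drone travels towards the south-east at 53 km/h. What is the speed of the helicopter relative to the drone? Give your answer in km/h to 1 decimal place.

185.0 km/h

Taking east as x and north as y: helicopter velocity = (-93.338, 93.338) km/h; drone velocity = (37.477, -37.477) km/h.
Velocity of helicopter relative to drone = (-93.338, 93.338) − (37.477, -37.477) = (-130.815, 130.815) km/h.
Magnitude = |(-130.815, 130.815)| = 185.000 km/h.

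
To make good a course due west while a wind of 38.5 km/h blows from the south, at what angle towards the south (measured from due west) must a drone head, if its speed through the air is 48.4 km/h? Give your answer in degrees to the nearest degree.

53°

The wind pushes perpendicular to the desired track; the heading must have a component into the wind equal to 38.5 km/h: 48.4 sin θ = 38.5.
sin θ = 0.7955, so θ = 52.698°.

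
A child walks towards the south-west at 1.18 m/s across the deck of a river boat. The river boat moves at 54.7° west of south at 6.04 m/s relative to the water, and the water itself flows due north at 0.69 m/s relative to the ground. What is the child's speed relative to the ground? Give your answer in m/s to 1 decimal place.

6.8 m/s

In east/north components (m/s): child relative to river boat = (-0.834, -0.834); river boat relative to water = (-4.929, -3.490); water relative to ground = (0.000, 0.690).
Sum = (-5.764, -3.635) m/s.
Speed = |(-5.764, -3.635)| = 6.814 m/s.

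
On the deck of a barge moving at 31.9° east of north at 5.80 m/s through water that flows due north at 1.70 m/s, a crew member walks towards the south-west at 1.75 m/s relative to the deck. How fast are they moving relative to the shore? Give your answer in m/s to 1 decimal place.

In east/north components (m/s): crew member relative to barge = (-1.237, -1.237); barge relative to water = (3.065, 4.924); water relative to ground = (0.000, 1.700).
Sum = (1.828, 5.387) m/s.
Speed = |(1.828, 5.387)| = 5.688 m/s.

5.7 m/s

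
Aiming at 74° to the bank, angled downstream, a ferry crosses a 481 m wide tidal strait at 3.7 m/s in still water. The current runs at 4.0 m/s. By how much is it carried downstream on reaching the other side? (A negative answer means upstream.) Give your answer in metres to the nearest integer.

Perpendicular speed = 3.557 m/s; crossing time = 481 / 3.557 = 135.239 s.
Net downstream speed = 5.020 m/s.
Drift = 5.020 × 135.239 = 678.880 m (downstream).

679 m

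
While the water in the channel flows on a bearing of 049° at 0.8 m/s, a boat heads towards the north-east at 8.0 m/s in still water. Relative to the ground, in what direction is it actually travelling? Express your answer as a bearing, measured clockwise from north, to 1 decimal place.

045.4°

Taking east as x and north as y: velocity relative to the water = (5.657, 5.657) m/s; the water relative to ground = (0.604, 0.525) m/s.
Velocity relative to ground = (5.657, 5.657) + (0.604, 0.525) = (6.261, 6.182) m/s.
Bearing = atan2(6.26, 6.18) = 45.36° clockwise from north.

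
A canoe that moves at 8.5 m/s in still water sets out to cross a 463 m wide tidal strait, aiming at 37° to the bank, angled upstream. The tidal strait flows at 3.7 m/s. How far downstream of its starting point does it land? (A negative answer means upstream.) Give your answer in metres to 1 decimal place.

-279.5 m

Perpendicular speed = 5.115 m/s; crossing time = 463 / 5.115 = 90.511 s.
Net downstream speed = -3.088 m/s.
Drift = -3.088 × 90.511 = -279.533 m (upstream).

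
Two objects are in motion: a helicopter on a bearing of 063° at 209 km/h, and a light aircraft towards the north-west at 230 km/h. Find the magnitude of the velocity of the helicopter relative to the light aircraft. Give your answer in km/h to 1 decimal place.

Taking east as x and north as y: helicopter velocity = (186.220, 94.884) km/h; light aircraft velocity = (-162.635, 162.635) km/h.
Velocity of helicopter relative to light aircraft = (186.220, 94.884) − (-162.635, 162.635) = (348.855, -67.751) km/h.
Magnitude = |(348.855, -67.751)| = 355.373 km/h.

355.4 km/h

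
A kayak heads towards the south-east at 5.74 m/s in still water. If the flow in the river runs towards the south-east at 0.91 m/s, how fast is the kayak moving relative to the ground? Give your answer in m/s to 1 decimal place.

Taking east as x and north as y: velocity relative to the water = (4.059, -4.059) m/s; the water relative to ground = (0.643, -0.643) m/s.
Velocity relative to ground = (4.059, -4.059) + (0.643, -0.643) = (4.702, -4.702) m/s.
Speed = |(4.702, -4.702)| = 6.650 m/s.

6.7 m/s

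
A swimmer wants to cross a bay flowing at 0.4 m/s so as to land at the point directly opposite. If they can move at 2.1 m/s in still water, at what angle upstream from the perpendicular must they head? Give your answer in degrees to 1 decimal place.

To cancel the current, the upstream component of the swimmer's velocity must equal the flow: 2.1 sin θ = 0.4.
sin θ = 0.4 / 2.1 = 0.1905.
θ = arcsin(0.1905) = 10.981°.

11.0°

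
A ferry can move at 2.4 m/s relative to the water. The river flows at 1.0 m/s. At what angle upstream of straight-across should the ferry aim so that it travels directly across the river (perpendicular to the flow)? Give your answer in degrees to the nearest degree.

25°

To cancel the current, the upstream component of the ferry's velocity must equal the flow: 2.4 sin θ = 1.0.
sin θ = 1.0 / 2.4 = 0.4167.
θ = arcsin(0.4167) = 24.624°.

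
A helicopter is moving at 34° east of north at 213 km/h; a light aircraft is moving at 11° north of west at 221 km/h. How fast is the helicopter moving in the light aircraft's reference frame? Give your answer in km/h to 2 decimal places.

Taking east as x and north as y: helicopter velocity = (119.108, 176.585) km/h; light aircraft velocity = (-216.940, 42.169) km/h.
Velocity of helicopter relative to light aircraft = (119.108, 176.585) − (-216.940, 42.169) = (336.048, 134.416) km/h.
Magnitude = |(336.048, 134.416)| = 361.933 km/h.

361.93 km/h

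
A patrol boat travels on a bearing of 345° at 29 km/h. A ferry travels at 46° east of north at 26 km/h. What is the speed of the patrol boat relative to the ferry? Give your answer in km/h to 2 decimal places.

Taking east as x and north as y: patrol boat velocity = (-7.506, 28.012) km/h; ferry velocity = (18.703, 18.061) km/h.
Velocity of patrol boat relative to ferry = (-7.506, 28.012) − (18.703, 18.061) = (-26.209, 9.951) km/h.
Magnitude = |(-26.209, 9.951)| = 28.034 km/h.

28.03 km/h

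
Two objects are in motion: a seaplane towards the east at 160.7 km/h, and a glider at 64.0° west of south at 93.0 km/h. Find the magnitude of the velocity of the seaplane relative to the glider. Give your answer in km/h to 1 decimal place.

Taking east as x and north as y: seaplane velocity = (160.700, 0.000) km/h; glider velocity = (-83.588, -40.769) km/h.
Velocity of seaplane relative to glider = (160.700, 0.000) − (-83.588, -40.769) = (244.288, 40.769) km/h.
Magnitude = |(244.288, 40.769)| = 247.666 km/h.

247.7 km/h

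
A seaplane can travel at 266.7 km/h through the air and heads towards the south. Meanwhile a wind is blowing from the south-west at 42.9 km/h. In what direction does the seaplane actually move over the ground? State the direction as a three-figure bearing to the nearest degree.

Taking east as x and north as y: velocity relative to the air = (0.000, -266.700) km/h; the air relative to ground = (30.335, 30.335) km/h.
Velocity relative to ground = (0.000, -266.700) + (30.335, 30.335) = (30.335, -236.365) km/h.
Bearing = atan2(30.33, -236.37) = 172.69° clockwise from north.

173°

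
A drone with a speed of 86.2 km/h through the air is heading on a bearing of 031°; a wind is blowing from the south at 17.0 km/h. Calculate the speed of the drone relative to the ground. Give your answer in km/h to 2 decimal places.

101.15 km/h

Taking east as x and north as y: velocity relative to the air = (44.396, 73.888) km/h; the air relative to ground = (0.000, 17.000) km/h.
Velocity relative to ground = (44.396, 73.888) + (0.000, 17.000) = (44.396, 90.888) km/h.
Speed = |(44.396, 90.888)| = 101.151 km/h.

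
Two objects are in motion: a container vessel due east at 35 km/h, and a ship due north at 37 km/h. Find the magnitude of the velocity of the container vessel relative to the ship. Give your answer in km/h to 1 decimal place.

Taking east as x and north as y: container vessel velocity = (35.000, 0.000) km/h; ship velocity = (0.000, 37.000) km/h.
Velocity of container vessel relative to ship = (35.000, 0.000) − (0.000, 37.000) = (35.000, -37.000) km/h.
Magnitude = |(35.000, -37.000)| = 50.931 km/h.

50.9 km/h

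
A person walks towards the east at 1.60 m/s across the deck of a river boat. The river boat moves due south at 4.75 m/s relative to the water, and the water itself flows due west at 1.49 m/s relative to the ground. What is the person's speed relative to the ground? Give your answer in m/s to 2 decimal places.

4.75 m/s

In east/north components (m/s): person relative to river boat = (1.600, 0.000); river boat relative to water = (0.000, -4.750); water relative to ground = (-1.490, 0.000).
Sum = (0.110, -4.750) m/s.
Speed = |(0.110, -4.750)| = 4.751 m/s.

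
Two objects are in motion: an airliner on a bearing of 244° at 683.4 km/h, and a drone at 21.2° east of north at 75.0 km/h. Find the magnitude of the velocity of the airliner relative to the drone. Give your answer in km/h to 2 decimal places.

740.19 km/h

Taking east as x and north as y: airliner velocity = (-614.236, -299.583) km/h; drone velocity = (27.122, 69.924) km/h.
Velocity of airliner relative to drone = (-614.236, -299.583) − (27.122, 69.924) = (-641.358, -369.507) km/h.
Magnitude = |(-641.358, -369.507)| = 740.186 km/h.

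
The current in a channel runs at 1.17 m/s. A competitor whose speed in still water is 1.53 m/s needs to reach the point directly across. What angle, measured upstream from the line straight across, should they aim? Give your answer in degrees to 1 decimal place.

To cancel the current, the upstream component of the competitor's velocity must equal the flow: 1.53 sin θ = 1.17.
sin θ = 1.17 / 1.53 = 0.7647.
θ = arcsin(0.7647) = 49.881°.

49.9°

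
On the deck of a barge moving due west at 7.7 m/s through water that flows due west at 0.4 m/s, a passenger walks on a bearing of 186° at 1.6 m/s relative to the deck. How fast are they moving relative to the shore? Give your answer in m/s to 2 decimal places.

In east/north components (m/s): passenger relative to barge = (-0.167, -1.591); barge relative to water = (-7.700, 0.000); water relative to ground = (-0.400, 0.000).
Sum = (-8.267, -1.591) m/s.
Speed = |(-8.267, -1.591)| = 8.419 m/s.

8.42 m/s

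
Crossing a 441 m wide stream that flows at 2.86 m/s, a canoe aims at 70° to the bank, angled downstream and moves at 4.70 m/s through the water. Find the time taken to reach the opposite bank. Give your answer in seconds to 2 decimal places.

99.85 s

The component of the canoe's velocity perpendicular to the bank is 4.70 × sin 70° = 4.417 m/s.
The flow acts along the bank and has no component across it.
Time = 441 / 4.417 = 99.852 s.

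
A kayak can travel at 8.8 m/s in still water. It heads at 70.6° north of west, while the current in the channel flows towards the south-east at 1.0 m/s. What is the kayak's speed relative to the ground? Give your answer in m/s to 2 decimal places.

Taking east as x and north as y: velocity relative to the water = (-2.923, 8.300) m/s; the water relative to ground = (0.707, -0.707) m/s.
Velocity relative to ground = (-2.923, 8.300) + (0.707, -0.707) = (-2.216, 7.593) m/s.
Speed = |(-2.216, 7.593)| = 7.910 m/s.

7.91 m/s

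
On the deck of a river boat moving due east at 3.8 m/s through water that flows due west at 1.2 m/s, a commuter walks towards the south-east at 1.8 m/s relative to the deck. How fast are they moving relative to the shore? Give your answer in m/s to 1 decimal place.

In east/north components (m/s): commuter relative to river boat = (1.273, -1.273); river boat relative to water = (3.800, 0.000); water relative to ground = (-1.200, 0.000).
Sum = (3.873, -1.273) m/s.
Speed = |(3.873, -1.273)| = 4.077 m/s.

4.1 m/s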